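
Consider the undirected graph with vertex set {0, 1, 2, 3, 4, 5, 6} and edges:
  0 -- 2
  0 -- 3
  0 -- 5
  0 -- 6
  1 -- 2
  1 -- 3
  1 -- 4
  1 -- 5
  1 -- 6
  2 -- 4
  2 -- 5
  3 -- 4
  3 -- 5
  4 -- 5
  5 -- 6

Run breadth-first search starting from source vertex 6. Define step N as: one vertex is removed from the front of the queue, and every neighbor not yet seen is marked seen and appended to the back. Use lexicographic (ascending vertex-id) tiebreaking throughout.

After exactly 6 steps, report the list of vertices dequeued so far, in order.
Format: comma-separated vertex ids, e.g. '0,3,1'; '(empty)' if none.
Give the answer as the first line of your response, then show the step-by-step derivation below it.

6,0,1,5,2,3

step 1: dequeue 6; queue=[0,1,5]; order=6
step 2: dequeue 0; queue=[1,5,2,3]; order=6,0
step 3: dequeue 1; queue=[5,2,3,4]; order=6,0,1
step 4: dequeue 5; queue=[2,3,4]; order=6,0,1,5
step 5: dequeue 2; queue=[3,4]; order=6,0,1,5,2
step 6: dequeue 3; queue=[4]; order=6,0,1,5,2,3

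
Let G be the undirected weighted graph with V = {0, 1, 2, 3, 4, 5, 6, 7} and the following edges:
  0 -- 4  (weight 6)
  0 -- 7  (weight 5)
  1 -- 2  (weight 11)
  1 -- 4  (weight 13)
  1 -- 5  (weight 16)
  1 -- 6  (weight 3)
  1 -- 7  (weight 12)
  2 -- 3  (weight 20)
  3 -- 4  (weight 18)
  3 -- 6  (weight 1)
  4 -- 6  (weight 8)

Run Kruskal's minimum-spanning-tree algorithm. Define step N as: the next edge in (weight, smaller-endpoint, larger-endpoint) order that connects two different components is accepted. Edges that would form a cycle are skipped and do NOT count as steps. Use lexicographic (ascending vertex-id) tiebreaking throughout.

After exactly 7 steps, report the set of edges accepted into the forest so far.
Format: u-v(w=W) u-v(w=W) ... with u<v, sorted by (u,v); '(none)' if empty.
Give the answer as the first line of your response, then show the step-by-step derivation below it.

0-4(w=6) 0-7(w=5) 1-2(w=11) 1-5(w=16) 1-6(w=3) 3-6(w=1) 4-6(w=8)

step 1: add edge 3-6 (w=1); MST = {3-6(w=1)}
step 2: add edge 1-6 (w=3); MST = {1-6(w=3) 3-6(w=1)}
step 3: add edge 0-7 (w=5); MST = {0-7(w=5) 1-6(w=3) 3-6(w=1)}
step 4: add edge 0-4 (w=6); MST = {0-4(w=6) 0-7(w=5) 1-6(w=3) 3-6(w=1)}
step 5: add edge 4-6 (w=8); MST = {0-4(w=6) 0-7(w=5) 1-6(w=3) 3-6(w=1) 4-6(w=8)}
step 6: add edge 1-2 (w=11); MST = {0-4(w=6) 0-7(w=5) 1-2(w=11) 1-6(w=3) 3-6(w=1) 4-6(w=8)}
step 7: add edge 1-5 (w=16); MST = {0-4(w=6) 0-7(w=5) 1-2(w=11) 1-5(w=16) 1-6(w=3) 3-6(w=1) 4-6(w=8)}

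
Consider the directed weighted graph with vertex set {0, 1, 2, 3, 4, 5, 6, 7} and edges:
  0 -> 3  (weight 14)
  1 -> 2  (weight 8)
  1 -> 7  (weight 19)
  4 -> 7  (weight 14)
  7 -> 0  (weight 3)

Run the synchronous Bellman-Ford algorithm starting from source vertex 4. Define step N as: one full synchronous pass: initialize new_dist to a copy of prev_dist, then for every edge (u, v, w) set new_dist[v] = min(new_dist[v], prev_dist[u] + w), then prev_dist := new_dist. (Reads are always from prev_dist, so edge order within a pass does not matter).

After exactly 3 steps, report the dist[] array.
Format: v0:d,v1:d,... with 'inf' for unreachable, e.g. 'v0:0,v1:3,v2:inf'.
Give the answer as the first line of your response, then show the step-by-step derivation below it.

v0:17,v1:inf,v2:inf,v3:31,v4:0,v5:inf,v6:inf,v7:14

step 1: dist = v0:inf,v1:inf,v2:inf,v3:inf,v4:0,v5:inf,v6:inf,v7:14
step 2: dist = v0:17,v1:inf,v2:inf,v3:inf,v4:0,v5:inf,v6:inf,v7:14
step 3: dist = v0:17,v1:inf,v2:inf,v3:31,v4:0,v5:inf,v6:inf,v7:14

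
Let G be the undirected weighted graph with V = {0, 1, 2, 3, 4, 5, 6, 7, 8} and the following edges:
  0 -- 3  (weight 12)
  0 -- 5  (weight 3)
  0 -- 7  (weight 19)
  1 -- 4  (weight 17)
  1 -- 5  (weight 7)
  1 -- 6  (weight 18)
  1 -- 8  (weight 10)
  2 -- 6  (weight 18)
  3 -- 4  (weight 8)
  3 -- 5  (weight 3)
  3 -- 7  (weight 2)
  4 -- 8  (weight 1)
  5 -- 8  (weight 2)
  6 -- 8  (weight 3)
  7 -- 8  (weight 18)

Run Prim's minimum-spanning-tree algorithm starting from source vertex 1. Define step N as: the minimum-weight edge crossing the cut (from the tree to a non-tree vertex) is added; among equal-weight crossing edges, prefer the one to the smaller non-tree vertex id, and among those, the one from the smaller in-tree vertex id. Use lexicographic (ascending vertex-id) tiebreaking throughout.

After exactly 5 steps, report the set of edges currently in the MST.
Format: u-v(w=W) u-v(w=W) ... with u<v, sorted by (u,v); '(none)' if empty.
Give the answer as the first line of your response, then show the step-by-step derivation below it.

0-5(w=3) 1-5(w=7) 3-5(w=3) 4-8(w=1) 5-8(w=2)

step 1: add edge 1-5 (w=7); MST = {1-5(w=7)}
step 2: add edge 5-8 (w=2); MST = {1-5(w=7) 5-8(w=2)}
step 3: add edge 4-8 (w=1); MST = {1-5(w=7) 4-8(w=1) 5-8(w=2)}
step 4: add edge 0-5 (w=3); MST = {0-5(w=3) 1-5(w=7) 4-8(w=1) 5-8(w=2)}
step 5: add edge 3-5 (w=3); MST = {0-5(w=3) 1-5(w=7) 3-5(w=3) 4-8(w=1) 5-8(w=2)}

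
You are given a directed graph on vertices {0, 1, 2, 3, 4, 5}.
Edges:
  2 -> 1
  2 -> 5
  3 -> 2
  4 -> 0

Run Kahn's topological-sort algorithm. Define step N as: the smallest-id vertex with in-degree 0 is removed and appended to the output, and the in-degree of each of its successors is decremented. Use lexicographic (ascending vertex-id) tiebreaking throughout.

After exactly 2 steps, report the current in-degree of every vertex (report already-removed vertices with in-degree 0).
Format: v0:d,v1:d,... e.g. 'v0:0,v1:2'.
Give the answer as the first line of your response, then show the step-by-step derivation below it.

v0:1,v1:0,v2:0,v3:0,v4:0,v5:0

step 1: output 3; order=[3]; indeg=(1,1,0,0,0,1)
step 2: output 2; order=[3,2]; indeg=(1,0,0,0,0,0)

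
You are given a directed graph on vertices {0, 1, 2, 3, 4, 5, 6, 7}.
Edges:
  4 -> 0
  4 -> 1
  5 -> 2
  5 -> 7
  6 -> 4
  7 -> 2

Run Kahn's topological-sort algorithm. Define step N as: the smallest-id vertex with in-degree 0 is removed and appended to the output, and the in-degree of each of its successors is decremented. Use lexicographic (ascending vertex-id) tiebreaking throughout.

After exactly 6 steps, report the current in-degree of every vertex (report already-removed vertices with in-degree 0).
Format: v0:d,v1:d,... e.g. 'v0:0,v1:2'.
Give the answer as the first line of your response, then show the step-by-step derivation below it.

v0:0,v1:0,v2:1,v3:0,v4:0,v5:0,v6:0,v7:0

step 1: output 3; order=[3]; indeg=(1,1,2,0,1,0,0,1)
step 2: output 5; order=[3,5]; indeg=(1,1,1,0,1,0,0,0)
step 3: output 6; order=[3,5,6]; indeg=(1,1,1,0,0,0,0,0)
step 4: output 4; order=[3,5,6,4]; indeg=(0,0,1,0,0,0,0,0)
step 5: output 0; order=[3,5,6,4,0]; indeg=(0,0,1,0,0,0,0,0)
step 6: output 1; order=[3,5,6,4,0,1]; indeg=(0,0,1,0,0,0,0,0)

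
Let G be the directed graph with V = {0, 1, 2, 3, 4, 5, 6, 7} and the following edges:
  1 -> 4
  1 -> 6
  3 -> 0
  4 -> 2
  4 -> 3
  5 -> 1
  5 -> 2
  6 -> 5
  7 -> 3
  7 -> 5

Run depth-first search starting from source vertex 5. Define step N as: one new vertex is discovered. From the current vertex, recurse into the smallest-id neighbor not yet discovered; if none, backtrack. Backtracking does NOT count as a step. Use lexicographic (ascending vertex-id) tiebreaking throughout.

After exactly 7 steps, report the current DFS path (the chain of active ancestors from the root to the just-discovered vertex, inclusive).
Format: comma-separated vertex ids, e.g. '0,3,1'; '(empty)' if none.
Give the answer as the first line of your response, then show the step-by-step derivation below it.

5,1,6

step 1: discover 5; path=5; order=5
step 2: discover 1; path=5>1; order=5,1
step 3: discover 4; path=5>1>4; order=5,1,4
step 4: discover 2; path=5>1>4>2; order=5,1,4,2
step 5: discover 3; path=5>1>4>3; order=5,1,4,2,3
step 6: discover 0; path=5>1>4>3>0; order=5,1,4,2,3,0
step 7: discover 6; path=5>1>6; order=5,1,4,2,3,0,6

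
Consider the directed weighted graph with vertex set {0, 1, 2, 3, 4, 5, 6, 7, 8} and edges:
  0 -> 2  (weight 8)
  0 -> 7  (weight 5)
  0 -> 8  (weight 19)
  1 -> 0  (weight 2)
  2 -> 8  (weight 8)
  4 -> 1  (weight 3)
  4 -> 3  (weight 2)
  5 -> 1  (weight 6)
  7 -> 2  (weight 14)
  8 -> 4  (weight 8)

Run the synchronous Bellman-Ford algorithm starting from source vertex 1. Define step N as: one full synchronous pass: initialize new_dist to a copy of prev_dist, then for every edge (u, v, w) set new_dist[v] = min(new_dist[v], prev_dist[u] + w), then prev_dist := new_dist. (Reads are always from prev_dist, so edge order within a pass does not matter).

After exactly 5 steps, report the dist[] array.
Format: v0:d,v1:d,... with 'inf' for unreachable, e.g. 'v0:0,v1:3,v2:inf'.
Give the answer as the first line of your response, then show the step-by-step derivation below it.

v0:2,v1:0,v2:10,v3:28,v4:26,v5:inf,v6:inf,v7:7,v8:18

step 1: dist = v0:2,v1:0,v2:inf,v3:inf,v4:inf,v5:inf,v6:inf,v7:inf,v8:inf
step 2: dist = v0:2,v1:0,v2:10,v3:inf,v4:inf,v5:inf,v6:inf,v7:7,v8:21
step 3: dist = v0:2,v1:0,v2:10,v3:inf,v4:29,v5:inf,v6:inf,v7:7,v8:18
step 4: dist = v0:2,v1:0,v2:10,v3:31,v4:26,v5:inf,v6:inf,v7:7,v8:18
step 5: dist = v0:2,v1:0,v2:10,v3:28,v4:26,v5:inf,v6:inf,v7:7,v8:18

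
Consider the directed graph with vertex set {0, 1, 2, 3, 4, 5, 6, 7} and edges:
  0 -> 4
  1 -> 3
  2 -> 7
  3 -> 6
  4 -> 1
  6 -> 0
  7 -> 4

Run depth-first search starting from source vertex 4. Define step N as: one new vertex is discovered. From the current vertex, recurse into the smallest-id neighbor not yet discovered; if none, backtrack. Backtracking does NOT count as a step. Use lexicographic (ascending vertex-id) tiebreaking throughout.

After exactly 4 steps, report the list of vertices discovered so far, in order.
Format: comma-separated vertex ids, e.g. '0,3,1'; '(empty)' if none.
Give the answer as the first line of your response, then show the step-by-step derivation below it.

4,1,3,6

step 1: discover 4; path=4; order=4
step 2: discover 1; path=4>1; order=4,1
step 3: discover 3; path=4>1>3; order=4,1,3
step 4: discover 6; path=4>1>3>6; order=4,1,3,6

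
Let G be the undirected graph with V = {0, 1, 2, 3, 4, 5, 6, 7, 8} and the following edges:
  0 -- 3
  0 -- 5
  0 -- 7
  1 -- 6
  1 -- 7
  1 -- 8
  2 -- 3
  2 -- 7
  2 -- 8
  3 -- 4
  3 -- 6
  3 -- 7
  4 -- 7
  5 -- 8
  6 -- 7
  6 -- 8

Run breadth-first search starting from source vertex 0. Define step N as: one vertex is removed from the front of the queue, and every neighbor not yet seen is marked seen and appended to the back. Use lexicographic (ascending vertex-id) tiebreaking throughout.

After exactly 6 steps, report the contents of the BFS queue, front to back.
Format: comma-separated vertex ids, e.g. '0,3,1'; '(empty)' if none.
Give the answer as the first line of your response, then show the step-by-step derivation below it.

6,8,1

step 1: dequeue 0; queue=[3,5,7]; order=0
step 2: dequeue 3; queue=[5,7,2,4,6]; order=0,3
step 3: dequeue 5; queue=[7,2,4,6,8]; order=0,3,5
step 4: dequeue 7; queue=[2,4,6,8,1]; order=0,3,5,7
step 5: dequeue 2; queue=[4,6,8,1]; order=0,3,5,7,2
step 6: dequeue 4; queue=[6,8,1]; order=0,3,5,7,2,4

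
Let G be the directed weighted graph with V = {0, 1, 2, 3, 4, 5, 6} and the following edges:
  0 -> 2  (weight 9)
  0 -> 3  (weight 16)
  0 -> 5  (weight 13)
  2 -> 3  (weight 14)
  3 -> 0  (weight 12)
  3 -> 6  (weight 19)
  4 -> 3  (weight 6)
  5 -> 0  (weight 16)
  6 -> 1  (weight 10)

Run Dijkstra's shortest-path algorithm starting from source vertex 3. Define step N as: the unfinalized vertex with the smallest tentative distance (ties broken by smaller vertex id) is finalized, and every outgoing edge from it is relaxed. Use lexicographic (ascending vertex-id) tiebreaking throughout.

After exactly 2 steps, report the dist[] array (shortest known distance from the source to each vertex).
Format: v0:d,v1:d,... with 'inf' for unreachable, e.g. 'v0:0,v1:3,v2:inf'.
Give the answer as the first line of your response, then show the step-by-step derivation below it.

v0:12,v1:inf,v2:21,v3:0,v4:inf,v5:25,v6:19

step 1: dist = v0:12,v1:inf,v2:inf,v3:0,v4:inf,v5:inf,v6:19
step 2: dist = v0:12,v1:inf,v2:21,v3:0,v4:inf,v5:25,v6:19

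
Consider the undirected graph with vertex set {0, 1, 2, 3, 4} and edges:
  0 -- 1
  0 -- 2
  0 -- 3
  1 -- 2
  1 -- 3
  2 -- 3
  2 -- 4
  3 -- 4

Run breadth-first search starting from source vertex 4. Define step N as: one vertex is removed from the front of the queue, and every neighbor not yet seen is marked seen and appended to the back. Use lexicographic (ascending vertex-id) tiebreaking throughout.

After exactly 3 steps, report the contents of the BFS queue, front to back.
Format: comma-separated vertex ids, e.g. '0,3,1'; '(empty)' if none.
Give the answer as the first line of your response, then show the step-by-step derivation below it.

0,1

step 1: dequeue 4; queue=[2,3]; order=4
step 2: dequeue 2; queue=[3,0,1]; order=4,2
step 3: dequeue 3; queue=[0,1]; order=4,2,3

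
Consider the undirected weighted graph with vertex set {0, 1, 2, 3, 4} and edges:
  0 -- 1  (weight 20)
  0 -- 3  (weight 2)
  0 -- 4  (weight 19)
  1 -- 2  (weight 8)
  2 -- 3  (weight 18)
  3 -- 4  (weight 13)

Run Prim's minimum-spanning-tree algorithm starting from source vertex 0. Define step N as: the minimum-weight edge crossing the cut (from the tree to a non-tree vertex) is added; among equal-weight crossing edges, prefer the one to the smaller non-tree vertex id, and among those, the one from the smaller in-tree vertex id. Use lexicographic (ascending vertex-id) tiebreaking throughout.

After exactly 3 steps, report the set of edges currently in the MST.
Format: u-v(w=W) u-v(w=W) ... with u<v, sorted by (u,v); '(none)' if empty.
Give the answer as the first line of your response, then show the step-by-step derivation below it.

0-3(w=2) 2-3(w=18) 3-4(w=13)

step 1: add edge 0-3 (w=2); MST = {0-3(w=2)}
step 2: add edge 3-4 (w=13); MST = {0-3(w=2) 3-4(w=13)}
step 3: add edge 2-3 (w=18); MST = {0-3(w=2) 2-3(w=18) 3-4(w=13)}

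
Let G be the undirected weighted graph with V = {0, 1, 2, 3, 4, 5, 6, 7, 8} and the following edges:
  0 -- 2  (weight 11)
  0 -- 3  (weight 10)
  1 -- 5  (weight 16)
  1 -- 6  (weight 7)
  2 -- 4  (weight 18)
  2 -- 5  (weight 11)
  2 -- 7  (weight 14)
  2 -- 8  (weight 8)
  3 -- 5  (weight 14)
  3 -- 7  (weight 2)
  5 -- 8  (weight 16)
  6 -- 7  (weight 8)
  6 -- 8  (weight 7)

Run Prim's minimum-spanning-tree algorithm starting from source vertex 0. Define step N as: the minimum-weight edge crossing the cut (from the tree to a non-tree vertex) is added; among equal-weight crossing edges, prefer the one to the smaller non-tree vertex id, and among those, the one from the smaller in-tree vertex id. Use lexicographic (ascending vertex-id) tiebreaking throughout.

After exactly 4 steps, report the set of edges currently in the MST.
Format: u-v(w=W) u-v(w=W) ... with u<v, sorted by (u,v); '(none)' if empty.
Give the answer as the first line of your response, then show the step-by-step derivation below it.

0-3(w=10) 1-6(w=7) 3-7(w=2) 6-7(w=8)

step 1: add edge 0-3 (w=10); MST = {0-3(w=10)}
step 2: add edge 3-7 (w=2); MST = {0-3(w=10) 3-7(w=2)}
step 3: add edge 6-7 (w=8); MST = {0-3(w=10) 3-7(w=2) 6-7(w=8)}
step 4: add edge 1-6 (w=7); MST = {0-3(w=10) 1-6(w=7) 3-7(w=2) 6-7(w=8)}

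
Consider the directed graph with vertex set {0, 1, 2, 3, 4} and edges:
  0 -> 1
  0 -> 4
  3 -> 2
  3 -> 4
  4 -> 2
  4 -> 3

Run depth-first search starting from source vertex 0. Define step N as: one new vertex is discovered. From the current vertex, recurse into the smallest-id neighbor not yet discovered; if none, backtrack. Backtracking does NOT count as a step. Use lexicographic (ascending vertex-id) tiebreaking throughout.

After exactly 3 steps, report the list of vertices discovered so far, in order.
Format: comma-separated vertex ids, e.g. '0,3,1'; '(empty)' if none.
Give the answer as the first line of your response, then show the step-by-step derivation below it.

0,1,4

step 1: discover 0; path=0; order=0
step 2: discover 1; path=0>1; order=0,1
step 3: discover 4; path=0>4; order=0,1,4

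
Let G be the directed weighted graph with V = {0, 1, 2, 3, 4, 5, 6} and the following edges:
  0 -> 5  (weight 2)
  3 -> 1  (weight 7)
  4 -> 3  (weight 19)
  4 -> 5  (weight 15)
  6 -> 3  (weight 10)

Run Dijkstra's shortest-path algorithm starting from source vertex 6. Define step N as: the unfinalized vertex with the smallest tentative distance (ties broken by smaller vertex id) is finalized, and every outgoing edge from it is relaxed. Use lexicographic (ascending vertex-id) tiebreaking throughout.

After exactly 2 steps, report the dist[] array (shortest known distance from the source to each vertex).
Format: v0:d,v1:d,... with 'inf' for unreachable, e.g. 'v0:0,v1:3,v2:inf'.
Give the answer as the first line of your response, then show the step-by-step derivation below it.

v0:inf,v1:17,v2:inf,v3:10,v4:inf,v5:inf,v6:0

step 1: dist = v0:inf,v1:inf,v2:inf,v3:10,v4:inf,v5:inf,v6:0
step 2: dist = v0:inf,v1:17,v2:inf,v3:10,v4:inf,v5:inf,v6:0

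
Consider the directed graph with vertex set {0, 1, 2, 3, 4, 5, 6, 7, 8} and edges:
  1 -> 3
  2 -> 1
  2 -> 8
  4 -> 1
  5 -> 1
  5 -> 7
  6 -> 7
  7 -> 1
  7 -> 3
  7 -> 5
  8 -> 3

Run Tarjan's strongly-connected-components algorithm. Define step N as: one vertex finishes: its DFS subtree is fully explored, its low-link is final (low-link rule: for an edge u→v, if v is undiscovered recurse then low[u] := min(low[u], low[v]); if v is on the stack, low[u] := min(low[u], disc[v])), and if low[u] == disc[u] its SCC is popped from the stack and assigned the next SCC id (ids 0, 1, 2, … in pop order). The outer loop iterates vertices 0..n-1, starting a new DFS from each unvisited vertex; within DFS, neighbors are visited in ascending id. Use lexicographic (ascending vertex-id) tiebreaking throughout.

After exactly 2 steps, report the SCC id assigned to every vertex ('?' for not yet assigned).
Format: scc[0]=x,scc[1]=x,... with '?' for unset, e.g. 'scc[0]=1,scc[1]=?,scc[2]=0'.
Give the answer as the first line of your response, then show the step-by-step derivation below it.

scc[0]=0,scc[1]=?,scc[2]=?,scc[3]=1,scc[4]=?,scc[5]=?,scc[6]=?,scc[7]=?,scc[8]=?

step 1: low=(low[0]=0,low[1]=?,low[2]=?,low[3]=?,low[4]=?,low[5]=?,low[6]=?,low[7]=?,low[8]=?); scc=(scc[0]=0,scc[1]=?,scc[2]=?,scc[3]=?,scc[4]=?,scc[5]=?,scc[6]=?,scc[7]=?,scc[8]=?)
step 2: low=(low[0]=0,low[1]=1,low[2]=?,low[3]=2,low[4]=?,low[5]=?,low[6]=?,low[7]=?,low[8]=?); scc=(scc[0]=0,scc[1]=?,scc[2]=?,scc[3]=1,scc[4]=?,scc[5]=?,scc[6]=?,scc[7]=?,scc[8]=?)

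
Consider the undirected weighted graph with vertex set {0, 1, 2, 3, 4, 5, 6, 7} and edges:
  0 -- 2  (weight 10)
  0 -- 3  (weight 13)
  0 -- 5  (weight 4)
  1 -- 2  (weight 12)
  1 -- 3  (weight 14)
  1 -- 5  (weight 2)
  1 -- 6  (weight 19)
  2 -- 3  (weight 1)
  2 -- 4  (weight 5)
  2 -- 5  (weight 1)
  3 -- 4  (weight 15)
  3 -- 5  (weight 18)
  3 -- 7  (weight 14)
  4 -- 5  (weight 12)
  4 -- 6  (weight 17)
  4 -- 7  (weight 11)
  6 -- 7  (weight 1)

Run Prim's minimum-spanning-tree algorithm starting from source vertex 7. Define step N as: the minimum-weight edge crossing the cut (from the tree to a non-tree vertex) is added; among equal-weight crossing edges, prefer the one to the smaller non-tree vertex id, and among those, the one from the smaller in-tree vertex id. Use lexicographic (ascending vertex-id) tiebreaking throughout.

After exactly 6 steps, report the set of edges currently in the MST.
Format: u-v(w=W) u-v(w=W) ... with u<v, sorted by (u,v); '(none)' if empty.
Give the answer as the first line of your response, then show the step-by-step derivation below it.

1-5(w=2) 2-3(w=1) 2-4(w=5) 2-5(w=1) 4-7(w=11) 6-7(w=1)

step 1: add edge 6-7 (w=1); MST = {6-7(w=1)}
step 2: add edge 4-7 (w=11); MST = {4-7(w=11) 6-7(w=1)}
step 3: add edge 2-4 (w=5); MST = {2-4(w=5) 4-7(w=11) 6-7(w=1)}
step 4: add edge 2-3 (w=1); MST = {2-3(w=1) 2-4(w=5) 4-7(w=11) 6-7(w=1)}
step 5: add edge 2-5 (w=1); MST = {2-3(w=1) 2-4(w=5) 2-5(w=1) 4-7(w=11) 6-7(w=1)}
step 6: add edge 1-5 (w=2); MST = {1-5(w=2) 2-3(w=1) 2-4(w=5) 2-5(w=1) 4-7(w=11) 6-7(w=1)}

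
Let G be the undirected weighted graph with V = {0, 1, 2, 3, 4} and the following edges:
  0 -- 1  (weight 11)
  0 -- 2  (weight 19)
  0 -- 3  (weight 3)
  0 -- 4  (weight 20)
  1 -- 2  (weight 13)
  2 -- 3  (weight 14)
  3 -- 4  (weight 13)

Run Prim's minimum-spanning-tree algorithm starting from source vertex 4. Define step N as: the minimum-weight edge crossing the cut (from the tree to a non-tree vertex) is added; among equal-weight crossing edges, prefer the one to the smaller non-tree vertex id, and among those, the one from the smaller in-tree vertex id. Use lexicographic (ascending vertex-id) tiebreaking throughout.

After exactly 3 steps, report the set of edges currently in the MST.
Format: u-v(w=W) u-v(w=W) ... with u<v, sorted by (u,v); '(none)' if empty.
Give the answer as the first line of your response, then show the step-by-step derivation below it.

0-1(w=11) 0-3(w=3) 3-4(w=13)

step 1: add edge 3-4 (w=13); MST = {3-4(w=13)}
step 2: add edge 0-3 (w=3); MST = {0-3(w=3) 3-4(w=13)}
step 3: add edge 0-1 (w=11); MST = {0-1(w=11) 0-3(w=3) 3-4(w=13)}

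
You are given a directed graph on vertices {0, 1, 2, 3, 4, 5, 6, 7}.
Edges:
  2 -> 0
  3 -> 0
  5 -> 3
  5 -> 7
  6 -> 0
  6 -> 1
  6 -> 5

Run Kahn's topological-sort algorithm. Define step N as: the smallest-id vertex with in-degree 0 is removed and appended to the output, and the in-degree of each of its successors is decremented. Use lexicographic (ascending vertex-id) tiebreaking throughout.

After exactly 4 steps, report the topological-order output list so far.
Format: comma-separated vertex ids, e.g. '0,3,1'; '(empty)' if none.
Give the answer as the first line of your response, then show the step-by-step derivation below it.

2,4,6,1

step 1: output 2; order=[2]; indeg=(2,1,0,1,0,1,0,1)
step 2: output 4; order=[2,4]; indeg=(2,1,0,1,0,1,0,1)
step 3: output 6; order=[2,4,6]; indeg=(1,0,0,1,0,0,0,1)
step 4: output 1; order=[2,4,6,1]; indeg=(1,0,0,1,0,0,0,1)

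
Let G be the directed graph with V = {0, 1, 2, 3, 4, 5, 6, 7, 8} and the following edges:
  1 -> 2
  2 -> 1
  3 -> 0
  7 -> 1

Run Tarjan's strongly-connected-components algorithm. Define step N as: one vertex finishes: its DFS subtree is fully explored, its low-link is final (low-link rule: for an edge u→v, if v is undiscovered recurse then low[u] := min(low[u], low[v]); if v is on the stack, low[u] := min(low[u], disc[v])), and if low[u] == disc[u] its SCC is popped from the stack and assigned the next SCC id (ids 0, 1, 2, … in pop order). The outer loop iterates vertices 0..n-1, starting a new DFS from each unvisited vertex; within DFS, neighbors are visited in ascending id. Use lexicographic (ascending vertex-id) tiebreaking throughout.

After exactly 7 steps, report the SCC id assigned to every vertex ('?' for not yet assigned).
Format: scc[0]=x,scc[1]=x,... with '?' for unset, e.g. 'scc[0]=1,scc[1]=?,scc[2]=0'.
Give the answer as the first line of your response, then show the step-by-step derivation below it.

scc[0]=0,scc[1]=1,scc[2]=1,scc[3]=2,scc[4]=3,scc[5]=4,scc[6]=5,scc[7]=?,scc[8]=?

step 1: low=(low[0]=0,low[1]=?,low[2]=?,low[3]=?,low[4]=?,low[5]=?,low[6]=?,low[7]=?,low[8]=?); scc=(scc[0]=0,scc[1]=?,scc[2]=?,scc[3]=?,scc[4]=?,scc[5]=?,scc[6]=?,scc[7]=?,scc[8]=?)
step 2: low=(low[0]=0,low[1]=1,low[2]=1,low[3]=?,low[4]=?,low[5]=?,low[6]=?,low[7]=?,low[8]=?); scc=(scc[0]=0,scc[1]=?,scc[2]=?,scc[3]=?,scc[4]=?,scc[5]=?,scc[6]=?,scc[7]=?,scc[8]=?)
step 3: low=(low[0]=0,low[1]=1,low[2]=1,low[3]=?,low[4]=?,low[5]=?,low[6]=?,low[7]=?,low[8]=?); scc=(scc[0]=0,scc[1]=1,scc[2]=1,scc[3]=?,scc[4]=?,scc[5]=?,scc[6]=?,scc[7]=?,scc[8]=?)
step 4: low=(low[0]=0,low[1]=1,low[2]=1,low[3]=3,low[4]=?,low[5]=?,low[6]=?,low[7]=?,low[8]=?); scc=(scc[0]=0,scc[1]=1,scc[2]=1,scc[3]=2,scc[4]=?,scc[5]=?,scc[6]=?,scc[7]=?,scc[8]=?)
step 5: low=(low[0]=0,low[1]=1,low[2]=1,low[3]=3,low[4]=4,low[5]=?,low[6]=?,low[7]=?,low[8]=?); scc=(scc[0]=0,scc[1]=1,scc[2]=1,scc[3]=2,scc[4]=3,scc[5]=?,scc[6]=?,scc[7]=?,scc[8]=?)
step 6: low=(low[0]=0,low[1]=1,low[2]=1,low[3]=3,low[4]=4,low[5]=5,low[6]=?,low[7]=?,low[8]=?); scc=(scc[0]=0,scc[1]=1,scc[2]=1,scc[3]=2,scc[4]=3,scc[5]=4,scc[6]=?,scc[7]=?,scc[8]=?)
step 7: low=(low[0]=0,low[1]=1,low[2]=1,low[3]=3,low[4]=4,low[5]=5,low[6]=6,low[7]=?,low[8]=?); scc=(scc[0]=0,scc[1]=1,scc[2]=1,scc[3]=2,scc[4]=3,scc[5]=4,scc[6]=5,scc[7]=?,scc[8]=?)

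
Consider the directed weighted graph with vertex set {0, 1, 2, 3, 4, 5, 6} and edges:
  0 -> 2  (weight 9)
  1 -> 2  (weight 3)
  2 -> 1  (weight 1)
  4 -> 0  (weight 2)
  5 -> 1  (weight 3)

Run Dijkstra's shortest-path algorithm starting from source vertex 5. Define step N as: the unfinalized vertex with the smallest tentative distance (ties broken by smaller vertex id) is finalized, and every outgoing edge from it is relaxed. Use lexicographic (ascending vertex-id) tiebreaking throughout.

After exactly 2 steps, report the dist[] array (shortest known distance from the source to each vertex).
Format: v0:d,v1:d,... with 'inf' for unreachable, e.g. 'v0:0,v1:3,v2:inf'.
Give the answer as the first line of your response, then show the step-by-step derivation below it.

v0:inf,v1:3,v2:6,v3:inf,v4:inf,v5:0,v6:inf

step 1: dist = v0:inf,v1:3,v2:inf,v3:inf,v4:inf,v5:0,v6:inf
step 2: dist = v0:inf,v1:3,v2:6,v3:inf,v4:inf,v5:0,v6:inf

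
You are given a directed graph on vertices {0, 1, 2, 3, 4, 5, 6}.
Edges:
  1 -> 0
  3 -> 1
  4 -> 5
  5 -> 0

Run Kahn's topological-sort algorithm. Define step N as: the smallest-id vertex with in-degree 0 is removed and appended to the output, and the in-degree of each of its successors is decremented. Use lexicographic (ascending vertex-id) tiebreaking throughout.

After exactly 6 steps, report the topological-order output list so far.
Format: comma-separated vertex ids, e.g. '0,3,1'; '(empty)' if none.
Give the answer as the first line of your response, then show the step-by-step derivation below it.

2,3,1,4,5,0

step 1: output 2; order=[2]; indeg=(2,1,0,0,0,1,0)
step 2: output 3; order=[2,3]; indeg=(2,0,0,0,0,1,0)
step 3: output 1; order=[2,3,1]; indeg=(1,0,0,0,0,1,0)
step 4: output 4; order=[2,3,1,4]; indeg=(1,0,0,0,0,0,0)
step 5: output 5; order=[2,3,1,4,5]; indeg=(0,0,0,0,0,0,0)
step 6: output 0; order=[2,3,1,4,5,0]; indeg=(0,0,0,0,0,0,0)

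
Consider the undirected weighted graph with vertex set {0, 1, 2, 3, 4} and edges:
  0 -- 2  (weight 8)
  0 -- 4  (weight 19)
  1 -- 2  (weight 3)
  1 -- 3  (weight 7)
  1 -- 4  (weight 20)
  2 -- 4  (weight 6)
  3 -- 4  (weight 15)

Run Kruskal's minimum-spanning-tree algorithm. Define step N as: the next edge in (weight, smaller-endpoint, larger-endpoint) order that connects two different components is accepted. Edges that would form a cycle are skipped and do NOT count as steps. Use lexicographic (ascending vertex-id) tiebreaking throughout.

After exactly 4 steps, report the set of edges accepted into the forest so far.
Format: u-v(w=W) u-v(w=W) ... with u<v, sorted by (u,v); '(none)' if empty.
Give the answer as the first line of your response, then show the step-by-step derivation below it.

0-2(w=8) 1-2(w=3) 1-3(w=7) 2-4(w=6)

step 1: add edge 1-2 (w=3); MST = {1-2(w=3)}
step 2: add edge 2-4 (w=6); MST = {1-2(w=3) 2-4(w=6)}
step 3: add edge 1-3 (w=7); MST = {1-2(w=3) 1-3(w=7) 2-4(w=6)}
step 4: add edge 0-2 (w=8); MST = {0-2(w=8) 1-2(w=3) 1-3(w=7) 2-4(w=6)}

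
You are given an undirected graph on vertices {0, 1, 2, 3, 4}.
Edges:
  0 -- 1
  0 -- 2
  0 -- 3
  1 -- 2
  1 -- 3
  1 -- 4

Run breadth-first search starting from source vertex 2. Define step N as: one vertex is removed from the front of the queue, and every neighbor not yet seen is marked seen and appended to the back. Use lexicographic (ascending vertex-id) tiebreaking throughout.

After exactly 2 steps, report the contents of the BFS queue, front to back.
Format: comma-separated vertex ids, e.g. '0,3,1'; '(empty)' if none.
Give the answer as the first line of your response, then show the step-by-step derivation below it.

1,3

step 1: dequeue 2; queue=[0,1]; order=2
step 2: dequeue 0; queue=[1,3]; order=2,0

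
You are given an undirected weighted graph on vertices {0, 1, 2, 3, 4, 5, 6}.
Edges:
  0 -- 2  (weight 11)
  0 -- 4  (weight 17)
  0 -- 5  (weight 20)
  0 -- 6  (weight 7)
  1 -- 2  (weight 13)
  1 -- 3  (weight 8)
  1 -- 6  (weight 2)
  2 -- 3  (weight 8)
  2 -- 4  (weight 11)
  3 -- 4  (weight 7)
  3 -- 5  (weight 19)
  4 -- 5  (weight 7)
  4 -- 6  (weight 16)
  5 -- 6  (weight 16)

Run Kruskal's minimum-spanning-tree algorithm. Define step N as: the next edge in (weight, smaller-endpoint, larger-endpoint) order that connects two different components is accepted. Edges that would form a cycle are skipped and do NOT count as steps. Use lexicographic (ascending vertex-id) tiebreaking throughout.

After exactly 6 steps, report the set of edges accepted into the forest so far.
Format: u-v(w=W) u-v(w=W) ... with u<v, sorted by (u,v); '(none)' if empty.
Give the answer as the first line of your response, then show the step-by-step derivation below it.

0-6(w=7) 1-3(w=8) 1-6(w=2) 2-3(w=8) 3-4(w=7) 4-5(w=7)

step 1: add edge 1-6 (w=2); MST = {1-6(w=2)}
step 2: add edge 0-6 (w=7); MST = {0-6(w=7) 1-6(w=2)}
step 3: add edge 3-4 (w=7); MST = {0-6(w=7) 1-6(w=2) 3-4(w=7)}
step 4: add edge 4-5 (w=7); MST = {0-6(w=7) 1-6(w=2) 3-4(w=7) 4-5(w=7)}
step 5: add edge 1-3 (w=8); MST = {0-6(w=7) 1-3(w=8) 1-6(w=2) 3-4(w=7) 4-5(w=7)}
step 6: add edge 2-3 (w=8); MST = {0-6(w=7) 1-3(w=8) 1-6(w=2) 2-3(w=8) 3-4(w=7) 4-5(w=7)}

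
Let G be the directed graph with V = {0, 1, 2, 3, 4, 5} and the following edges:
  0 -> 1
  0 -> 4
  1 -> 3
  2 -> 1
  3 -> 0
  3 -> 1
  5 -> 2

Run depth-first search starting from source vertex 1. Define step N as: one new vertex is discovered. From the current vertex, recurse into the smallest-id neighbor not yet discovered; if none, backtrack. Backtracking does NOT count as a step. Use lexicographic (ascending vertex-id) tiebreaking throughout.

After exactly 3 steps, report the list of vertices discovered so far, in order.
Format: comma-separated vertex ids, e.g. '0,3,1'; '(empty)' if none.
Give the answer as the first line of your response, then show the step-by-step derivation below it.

1,3,0

step 1: discover 1; path=1; order=1
step 2: discover 3; path=1>3; order=1,3
step 3: discover 0; path=1>3>0; order=1,3,0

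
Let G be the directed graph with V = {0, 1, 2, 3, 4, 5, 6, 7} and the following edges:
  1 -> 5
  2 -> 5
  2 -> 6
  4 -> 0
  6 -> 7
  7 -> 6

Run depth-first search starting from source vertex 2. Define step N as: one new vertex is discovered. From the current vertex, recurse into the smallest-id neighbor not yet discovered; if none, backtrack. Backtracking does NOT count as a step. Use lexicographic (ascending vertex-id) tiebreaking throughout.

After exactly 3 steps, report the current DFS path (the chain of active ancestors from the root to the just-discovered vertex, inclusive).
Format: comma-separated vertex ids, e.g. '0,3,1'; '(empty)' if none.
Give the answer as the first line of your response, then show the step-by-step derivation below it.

2,6

step 1: discover 2; path=2; order=2
step 2: discover 5; path=2>5; order=2,5
step 3: discover 6; path=2>6; order=2,5,6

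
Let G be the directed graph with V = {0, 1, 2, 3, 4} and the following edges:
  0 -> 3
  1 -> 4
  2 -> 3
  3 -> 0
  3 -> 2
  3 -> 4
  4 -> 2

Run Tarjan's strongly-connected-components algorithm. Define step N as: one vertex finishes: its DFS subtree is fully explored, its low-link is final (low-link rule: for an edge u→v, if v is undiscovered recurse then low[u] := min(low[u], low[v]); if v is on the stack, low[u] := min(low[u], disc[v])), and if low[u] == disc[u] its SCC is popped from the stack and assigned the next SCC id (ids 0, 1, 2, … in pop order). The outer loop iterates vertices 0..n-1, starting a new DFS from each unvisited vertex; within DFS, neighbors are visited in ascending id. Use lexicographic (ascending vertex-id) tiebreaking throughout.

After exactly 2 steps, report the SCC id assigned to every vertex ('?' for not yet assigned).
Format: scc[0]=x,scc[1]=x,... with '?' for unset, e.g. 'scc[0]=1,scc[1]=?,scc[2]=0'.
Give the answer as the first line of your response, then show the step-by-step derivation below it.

scc[0]=?,scc[1]=?,scc[2]=?,scc[3]=?,scc[4]=?

step 1: low=(low[0]=0,low[1]=?,low[2]=1,low[3]=0,low[4]=?); scc=(scc[0]=?,scc[1]=?,scc[2]=?,scc[3]=?,scc[4]=?)
step 2: low=(low[0]=0,low[1]=?,low[2]=1,low[3]=0,low[4]=2); scc=(scc[0]=?,scc[1]=?,scc[2]=?,scc[3]=?,scc[4]=?)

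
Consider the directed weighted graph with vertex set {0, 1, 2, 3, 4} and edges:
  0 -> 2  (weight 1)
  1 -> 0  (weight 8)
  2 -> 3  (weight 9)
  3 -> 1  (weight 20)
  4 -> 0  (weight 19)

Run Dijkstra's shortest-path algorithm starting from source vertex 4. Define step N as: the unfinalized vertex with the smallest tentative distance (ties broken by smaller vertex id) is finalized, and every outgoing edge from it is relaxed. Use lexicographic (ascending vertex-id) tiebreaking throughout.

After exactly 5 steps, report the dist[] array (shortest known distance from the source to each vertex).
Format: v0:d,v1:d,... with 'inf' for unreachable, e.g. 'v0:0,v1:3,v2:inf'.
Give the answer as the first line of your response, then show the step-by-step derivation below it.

v0:19,v1:49,v2:20,v3:29,v4:0

step 1: dist = v0:19,v1:inf,v2:inf,v3:inf,v4:0
step 2: dist = v0:19,v1:inf,v2:20,v3:inf,v4:0
step 3: dist = v0:19,v1:inf,v2:20,v3:29,v4:0
step 4: dist = v0:19,v1:49,v2:20,v3:29,v4:0
step 5: dist = v0:19,v1:49,v2:20,v3:29,v4:0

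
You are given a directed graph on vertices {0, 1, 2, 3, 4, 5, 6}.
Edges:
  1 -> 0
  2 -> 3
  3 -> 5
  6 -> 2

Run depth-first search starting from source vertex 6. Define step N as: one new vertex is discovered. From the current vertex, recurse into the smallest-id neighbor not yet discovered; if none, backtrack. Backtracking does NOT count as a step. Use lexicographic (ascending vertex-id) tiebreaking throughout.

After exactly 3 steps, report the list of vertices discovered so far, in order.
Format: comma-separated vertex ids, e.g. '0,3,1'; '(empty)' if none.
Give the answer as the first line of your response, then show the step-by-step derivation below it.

6,2,3

step 1: discover 6; path=6; order=6
step 2: discover 2; path=6>2; order=6,2
step 3: discover 3; path=6>2>3; order=6,2,3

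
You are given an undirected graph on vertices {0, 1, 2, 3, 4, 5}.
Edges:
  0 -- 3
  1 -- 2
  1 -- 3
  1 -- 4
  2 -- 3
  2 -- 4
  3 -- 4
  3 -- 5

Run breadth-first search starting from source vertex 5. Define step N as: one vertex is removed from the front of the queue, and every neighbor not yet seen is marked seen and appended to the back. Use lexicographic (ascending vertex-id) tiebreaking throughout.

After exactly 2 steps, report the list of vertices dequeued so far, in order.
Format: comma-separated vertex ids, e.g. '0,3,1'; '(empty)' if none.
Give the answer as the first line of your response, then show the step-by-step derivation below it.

5,3

step 1: dequeue 5; queue=[3]; order=5
step 2: dequeue 3; queue=[0,1,2,4]; order=5,3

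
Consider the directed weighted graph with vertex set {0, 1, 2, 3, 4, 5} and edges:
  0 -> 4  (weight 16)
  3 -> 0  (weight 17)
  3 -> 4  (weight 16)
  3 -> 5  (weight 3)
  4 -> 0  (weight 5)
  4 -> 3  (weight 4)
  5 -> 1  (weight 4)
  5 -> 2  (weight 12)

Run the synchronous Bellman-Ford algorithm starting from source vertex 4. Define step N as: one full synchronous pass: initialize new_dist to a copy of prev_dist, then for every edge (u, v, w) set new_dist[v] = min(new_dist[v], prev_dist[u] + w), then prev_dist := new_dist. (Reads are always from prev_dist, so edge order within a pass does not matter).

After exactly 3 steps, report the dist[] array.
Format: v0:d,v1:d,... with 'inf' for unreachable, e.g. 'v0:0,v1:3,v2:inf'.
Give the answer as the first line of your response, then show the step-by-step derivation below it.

v0:5,v1:11,v2:19,v3:4,v4:0,v5:7

step 1: dist = v0:5,v1:inf,v2:inf,v3:4,v4:0,v5:inf
step 2: dist = v0:5,v1:inf,v2:inf,v3:4,v4:0,v5:7
step 3: dist = v0:5,v1:11,v2:19,v3:4,v4:0,v5:7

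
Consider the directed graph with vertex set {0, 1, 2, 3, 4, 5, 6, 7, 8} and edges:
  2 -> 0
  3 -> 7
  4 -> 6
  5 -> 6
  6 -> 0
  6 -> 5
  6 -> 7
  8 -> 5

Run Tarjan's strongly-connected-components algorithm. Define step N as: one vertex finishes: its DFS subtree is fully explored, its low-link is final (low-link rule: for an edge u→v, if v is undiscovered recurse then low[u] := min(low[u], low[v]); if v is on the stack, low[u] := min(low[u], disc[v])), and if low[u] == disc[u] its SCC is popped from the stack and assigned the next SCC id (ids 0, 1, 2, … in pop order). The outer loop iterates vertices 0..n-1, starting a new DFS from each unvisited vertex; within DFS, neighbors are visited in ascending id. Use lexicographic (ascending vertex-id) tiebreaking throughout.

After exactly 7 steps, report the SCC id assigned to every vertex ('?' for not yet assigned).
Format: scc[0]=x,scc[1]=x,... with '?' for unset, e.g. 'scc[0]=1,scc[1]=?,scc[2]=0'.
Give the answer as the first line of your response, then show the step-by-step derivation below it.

scc[0]=0,scc[1]=1,scc[2]=2,scc[3]=4,scc[4]=?,scc[5]=5,scc[6]=5,scc[7]=3,scc[8]=?

step 1: low=(low[0]=0,low[1]=?,low[2]=?,low[3]=?,low[4]=?,low[5]=?,low[6]=?,low[7]=?,low[8]=?); scc=(scc[0]=0,scc[1]=?,scc[2]=?,scc[3]=?,scc[4]=?,scc[5]=?,scc[6]=?,scc[7]=?,scc[8]=?)
step 2: low=(low[0]=0,low[1]=1,low[2]=?,low[3]=?,low[4]=?,low[5]=?,low[6]=?,low[7]=?,low[8]=?); scc=(scc[0]=0,scc[1]=1,scc[2]=?,scc[3]=?,scc[4]=?,scc[5]=?,scc[6]=?,scc[7]=?,scc[8]=?)
step 3: low=(low[0]=0,low[1]=1,low[2]=2,low[3]=?,low[4]=?,low[5]=?,low[6]=?,low[7]=?,low[8]=?); scc=(scc[0]=0,scc[1]=1,scc[2]=2,scc[3]=?,scc[4]=?,scc[5]=?,scc[6]=?,scc[7]=?,scc[8]=?)
step 4: low=(low[0]=0,low[1]=1,low[2]=2,low[3]=3,low[4]=?,low[5]=?,low[6]=?,low[7]=4,low[8]=?); scc=(scc[0]=0,scc[1]=1,scc[2]=2,scc[3]=?,scc[4]=?,scc[5]=?,scc[6]=?,scc[7]=3,scc[8]=?)
step 5: low=(low[0]=0,low[1]=1,low[2]=2,low[3]=3,low[4]=?,low[5]=?,low[6]=?,low[7]=4,low[8]=?); scc=(scc[0]=0,scc[1]=1,scc[2]=2,scc[3]=4,scc[4]=?,scc[5]=?,scc[6]=?,scc[7]=3,scc[8]=?)
step 6: low=(low[0]=0,low[1]=1,low[2]=2,low[3]=3,low[4]=5,low[5]=6,low[6]=6,low[7]=4,low[8]=?); scc=(scc[0]=0,scc[1]=1,scc[2]=2,scc[3]=4,scc[4]=?,scc[5]=?,scc[6]=?,scc[7]=3,scc[8]=?)
step 7: low=(low[0]=0,low[1]=1,low[2]=2,low[3]=3,low[4]=5,low[5]=6,low[6]=6,low[7]=4,low[8]=?); scc=(scc[0]=0,scc[1]=1,scc[2]=2,scc[3]=4,scc[4]=?,scc[5]=5,scc[6]=5,scc[7]=3,scc[8]=?)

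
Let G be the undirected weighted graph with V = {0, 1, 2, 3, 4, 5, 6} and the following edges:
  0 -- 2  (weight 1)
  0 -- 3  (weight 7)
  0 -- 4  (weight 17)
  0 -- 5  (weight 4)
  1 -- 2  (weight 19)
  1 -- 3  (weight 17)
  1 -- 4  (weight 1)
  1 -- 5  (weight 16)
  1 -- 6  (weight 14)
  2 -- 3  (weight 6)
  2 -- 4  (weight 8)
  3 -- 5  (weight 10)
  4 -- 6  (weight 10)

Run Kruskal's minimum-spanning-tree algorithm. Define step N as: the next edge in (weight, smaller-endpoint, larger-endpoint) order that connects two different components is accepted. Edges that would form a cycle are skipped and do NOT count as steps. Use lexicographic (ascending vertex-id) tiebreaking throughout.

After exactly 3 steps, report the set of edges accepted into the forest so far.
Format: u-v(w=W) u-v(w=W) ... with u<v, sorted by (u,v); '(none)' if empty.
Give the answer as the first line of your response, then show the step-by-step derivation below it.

0-2(w=1) 0-5(w=4) 1-4(w=1)

step 1: add edge 0-2 (w=1); MST = {0-2(w=1)}
step 2: add edge 1-4 (w=1); MST = {0-2(w=1) 1-4(w=1)}
step 3: add edge 0-5 (w=4); MST = {0-2(w=1) 0-5(w=4) 1-4(w=1)}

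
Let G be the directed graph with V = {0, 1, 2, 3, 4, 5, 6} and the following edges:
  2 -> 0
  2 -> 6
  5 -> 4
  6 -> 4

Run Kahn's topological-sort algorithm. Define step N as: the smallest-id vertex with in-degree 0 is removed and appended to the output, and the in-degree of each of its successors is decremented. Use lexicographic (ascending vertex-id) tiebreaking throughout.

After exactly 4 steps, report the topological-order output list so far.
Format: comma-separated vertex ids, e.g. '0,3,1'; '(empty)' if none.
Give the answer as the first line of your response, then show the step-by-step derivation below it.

1,2,0,3

step 1: output 1; order=[1]; indeg=(1,0,0,0,2,0,1)
step 2: output 2; order=[1,2]; indeg=(0,0,0,0,2,0,0)
step 3: output 0; order=[1,2,0]; indeg=(0,0,0,0,2,0,0)
step 4: output 3; order=[1,2,0,3]; indeg=(0,0,0,0,2,0,0)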